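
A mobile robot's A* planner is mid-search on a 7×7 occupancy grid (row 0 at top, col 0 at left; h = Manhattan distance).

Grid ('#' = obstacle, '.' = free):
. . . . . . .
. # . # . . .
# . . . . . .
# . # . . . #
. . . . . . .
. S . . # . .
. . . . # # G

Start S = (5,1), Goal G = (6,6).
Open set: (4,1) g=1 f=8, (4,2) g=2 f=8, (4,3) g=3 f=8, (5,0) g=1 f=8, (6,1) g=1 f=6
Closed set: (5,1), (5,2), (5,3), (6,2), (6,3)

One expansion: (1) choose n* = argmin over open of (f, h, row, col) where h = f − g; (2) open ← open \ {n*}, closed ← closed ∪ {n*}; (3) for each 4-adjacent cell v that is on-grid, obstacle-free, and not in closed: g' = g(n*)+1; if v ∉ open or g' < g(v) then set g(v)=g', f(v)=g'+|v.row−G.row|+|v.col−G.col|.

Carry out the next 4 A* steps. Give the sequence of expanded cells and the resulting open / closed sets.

step 1: expand (6,1) (f=6, h=5) → closed; open now [(4,1) g=1 f=8, (4,2) g=2 f=8, (4,3) g=3 f=8, (5,0) g=1 f=8, (6,0) g=2 f=8]
step 2: expand (4,3) (f=8, h=5) → closed; open now [(3,3) g=4 f=10, (4,1) g=1 f=8, (4,2) g=2 f=8, (4,4) g=4 f=8, (5,0) g=1 f=8, (6,0) g=2 f=8]
step 3: expand (4,4) (f=8, h=4) → closed; open now [(3,3) g=4 f=10, (3,4) g=5 f=10, (4,1) g=1 f=8, (4,2) g=2 f=8, (4,5) g=5 f=8, (5,0) g=1 f=8, (6,0) g=2 f=8]
step 4: expand (4,5) (f=8, h=3) → closed; open now [(3,3) g=4 f=10, (3,4) g=5 f=10, (3,5) g=6 f=10, (4,1) g=1 f=8, (4,2) g=2 f=8, (4,6) g=6 f=8, (5,0) g=1 f=8, (5,5) g=6 f=8, (6,0) g=2 f=8]

order=[(6,1) → (4,3) → (4,4) → (4,5)]; open=[(3,3) g=4 f=10, (3,4) g=5 f=10, (3,5) g=6 f=10, (4,1) g=1 f=8, (4,2) g=2 f=8, (4,6) g=6 f=8, (5,0) g=1 f=8, (5,5) g=6 f=8, (6,0) g=2 f=8]; closed=[(4,3), (4,4), (4,5), (5,1), (5,2), (5,3), (6,1), (6,2), (6,3)]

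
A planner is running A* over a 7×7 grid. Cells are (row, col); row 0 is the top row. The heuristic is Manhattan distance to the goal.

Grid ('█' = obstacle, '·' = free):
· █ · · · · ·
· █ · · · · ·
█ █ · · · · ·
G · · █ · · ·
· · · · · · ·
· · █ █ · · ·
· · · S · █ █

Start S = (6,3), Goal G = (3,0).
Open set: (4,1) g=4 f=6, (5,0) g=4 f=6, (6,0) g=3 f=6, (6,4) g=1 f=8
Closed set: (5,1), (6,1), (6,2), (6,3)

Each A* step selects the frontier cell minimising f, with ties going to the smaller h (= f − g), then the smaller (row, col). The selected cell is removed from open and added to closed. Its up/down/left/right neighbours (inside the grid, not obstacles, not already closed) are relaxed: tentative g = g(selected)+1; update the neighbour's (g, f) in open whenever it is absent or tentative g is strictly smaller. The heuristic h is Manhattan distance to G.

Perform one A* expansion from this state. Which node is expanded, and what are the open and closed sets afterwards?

step 1: expand (4,1) (f=6, h=2) → closed; open now [(3,1) g=5 f=6, (4,0) g=5 f=6, (4,2) g=5 f=8, (5,0) g=4 f=6, (6,0) g=3 f=6, (6,4) g=1 f=8]

expanded=(4,1); open=[(3,1) g=5 f=6, (4,0) g=5 f=6, (4,2) g=5 f=8, (5,0) g=4 f=6, (6,0) g=3 f=6, (6,4) g=1 f=8]; closed=[(4,1), (5,1), (6,1), (6,2), (6,3)]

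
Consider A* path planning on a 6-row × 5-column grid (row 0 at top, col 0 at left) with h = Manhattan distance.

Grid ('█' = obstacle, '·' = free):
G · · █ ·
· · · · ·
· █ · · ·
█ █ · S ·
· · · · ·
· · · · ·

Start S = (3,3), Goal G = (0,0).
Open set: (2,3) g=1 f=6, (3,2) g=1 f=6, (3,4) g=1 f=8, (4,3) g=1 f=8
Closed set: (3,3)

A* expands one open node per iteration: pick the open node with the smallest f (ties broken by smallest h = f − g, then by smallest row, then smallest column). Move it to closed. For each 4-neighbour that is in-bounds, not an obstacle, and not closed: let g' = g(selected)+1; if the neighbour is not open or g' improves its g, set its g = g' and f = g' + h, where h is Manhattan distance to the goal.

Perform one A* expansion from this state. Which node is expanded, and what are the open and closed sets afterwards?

step 1: expand (2,3) (f=6, h=5) → closed; open now [(1,3) g=2 f=6, (2,2) g=2 f=6, (2,4) g=2 f=8, (3,2) g=1 f=6, (3,4) g=1 f=8, (4,3) g=1 f=8]

expanded=(2,3); open=[(1,3) g=2 f=6, (2,2) g=2 f=6, (2,4) g=2 f=8, (3,2) g=1 f=6, (3,4) g=1 f=8, (4,3) g=1 f=8]; closed=[(2,3), (3,3)]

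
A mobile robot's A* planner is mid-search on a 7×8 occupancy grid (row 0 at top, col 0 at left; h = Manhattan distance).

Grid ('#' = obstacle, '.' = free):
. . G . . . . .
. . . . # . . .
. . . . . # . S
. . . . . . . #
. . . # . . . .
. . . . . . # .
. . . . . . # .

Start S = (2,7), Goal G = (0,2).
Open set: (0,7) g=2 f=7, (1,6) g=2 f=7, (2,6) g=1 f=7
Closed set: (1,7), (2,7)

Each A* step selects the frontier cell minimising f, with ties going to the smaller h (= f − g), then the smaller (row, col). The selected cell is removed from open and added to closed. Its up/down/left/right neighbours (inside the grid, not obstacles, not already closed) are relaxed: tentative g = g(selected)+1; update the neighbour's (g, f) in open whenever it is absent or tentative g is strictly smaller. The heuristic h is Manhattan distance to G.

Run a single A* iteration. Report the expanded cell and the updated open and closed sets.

expanded=(0,7); open=[(0,6) g=3 f=7, (1,6) g=2 f=7, (2,6) g=1 f=7]; closed=[(0,7), (1,7), (2,7)]

step 1: expand (0,7) (f=7, h=5) → closed; open now [(0,6) g=3 f=7, (1,6) g=2 f=7, (2,6) g=1 f=7]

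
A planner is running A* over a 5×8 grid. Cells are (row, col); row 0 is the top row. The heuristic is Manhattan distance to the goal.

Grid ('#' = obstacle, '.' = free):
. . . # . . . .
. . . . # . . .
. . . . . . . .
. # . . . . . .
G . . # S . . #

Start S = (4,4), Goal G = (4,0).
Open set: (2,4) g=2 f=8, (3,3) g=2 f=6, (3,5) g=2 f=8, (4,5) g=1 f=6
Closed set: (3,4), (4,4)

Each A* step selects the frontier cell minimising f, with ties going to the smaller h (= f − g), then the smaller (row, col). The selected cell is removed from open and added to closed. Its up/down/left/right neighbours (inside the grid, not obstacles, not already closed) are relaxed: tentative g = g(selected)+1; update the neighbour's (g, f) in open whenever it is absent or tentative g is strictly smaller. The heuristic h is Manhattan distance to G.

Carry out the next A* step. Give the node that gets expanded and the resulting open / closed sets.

expanded=(3,3); open=[(2,3) g=3 f=8, (2,4) g=2 f=8, (3,2) g=3 f=6, (3,5) g=2 f=8, (4,5) g=1 f=6]; closed=[(3,3), (3,4), (4,4)]

step 1: expand (3,3) (f=6, h=4) → closed; open now [(2,3) g=3 f=8, (2,4) g=2 f=8, (3,2) g=3 f=6, (3,5) g=2 f=8, (4,5) g=1 f=6]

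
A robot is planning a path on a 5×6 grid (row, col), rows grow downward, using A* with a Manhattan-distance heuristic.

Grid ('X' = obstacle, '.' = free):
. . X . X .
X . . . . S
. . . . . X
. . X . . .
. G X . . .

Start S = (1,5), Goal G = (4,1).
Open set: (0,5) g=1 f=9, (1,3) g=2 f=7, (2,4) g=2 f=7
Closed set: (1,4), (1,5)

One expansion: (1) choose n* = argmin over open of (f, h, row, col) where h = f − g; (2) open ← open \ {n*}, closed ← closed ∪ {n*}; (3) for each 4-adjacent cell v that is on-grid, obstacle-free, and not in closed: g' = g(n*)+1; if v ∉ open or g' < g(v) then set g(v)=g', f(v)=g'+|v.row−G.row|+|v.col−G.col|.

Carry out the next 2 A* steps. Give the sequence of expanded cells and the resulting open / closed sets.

step 1: expand (1,3) (f=7, h=5) → closed; open now [(0,3) g=3 f=9, (0,5) g=1 f=9, (1,2) g=3 f=7, (2,3) g=3 f=7, (2,4) g=2 f=7]
step 2: expand (1,2) (f=7, h=4) → closed; open now [(0,3) g=3 f=9, (0,5) g=1 f=9, (1,1) g=4 f=7, (2,2) g=4 f=7, (2,3) g=3 f=7, (2,4) g=2 f=7]

order=[(1,3) → (1,2)]; open=[(0,3) g=3 f=9, (0,5) g=1 f=9, (1,1) g=4 f=7, (2,2) g=4 f=7, (2,3) g=3 f=7, (2,4) g=2 f=7]; closed=[(1,2), (1,3), (1,4), (1,5)]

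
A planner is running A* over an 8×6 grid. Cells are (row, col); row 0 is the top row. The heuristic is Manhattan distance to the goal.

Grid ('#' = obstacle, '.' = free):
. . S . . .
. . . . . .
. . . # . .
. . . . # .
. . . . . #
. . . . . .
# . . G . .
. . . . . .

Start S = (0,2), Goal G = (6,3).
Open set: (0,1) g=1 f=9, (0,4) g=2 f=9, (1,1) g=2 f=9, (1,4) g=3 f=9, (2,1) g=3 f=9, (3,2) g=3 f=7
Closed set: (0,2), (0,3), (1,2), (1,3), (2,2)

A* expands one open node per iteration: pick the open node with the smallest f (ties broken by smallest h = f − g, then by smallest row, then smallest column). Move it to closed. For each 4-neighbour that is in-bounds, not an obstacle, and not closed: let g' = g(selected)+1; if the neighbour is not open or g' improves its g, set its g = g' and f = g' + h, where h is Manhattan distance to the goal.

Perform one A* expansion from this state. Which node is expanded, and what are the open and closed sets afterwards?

step 1: expand (3,2) (f=7, h=4) → closed; open now [(0,1) g=1 f=9, (0,4) g=2 f=9, (1,1) g=2 f=9, (1,4) g=3 f=9, (2,1) g=3 f=9, (3,1) g=4 f=9, (3,3) g=4 f=7, (4,2) g=4 f=7]

expanded=(3,2); open=[(0,1) g=1 f=9, (0,4) g=2 f=9, (1,1) g=2 f=9, (1,4) g=3 f=9, (2,1) g=3 f=9, (3,1) g=4 f=9, (3,3) g=4 f=7, (4,2) g=4 f=7]; closed=[(0,2), (0,3), (1,2), (1,3), (2,2), (3,2)]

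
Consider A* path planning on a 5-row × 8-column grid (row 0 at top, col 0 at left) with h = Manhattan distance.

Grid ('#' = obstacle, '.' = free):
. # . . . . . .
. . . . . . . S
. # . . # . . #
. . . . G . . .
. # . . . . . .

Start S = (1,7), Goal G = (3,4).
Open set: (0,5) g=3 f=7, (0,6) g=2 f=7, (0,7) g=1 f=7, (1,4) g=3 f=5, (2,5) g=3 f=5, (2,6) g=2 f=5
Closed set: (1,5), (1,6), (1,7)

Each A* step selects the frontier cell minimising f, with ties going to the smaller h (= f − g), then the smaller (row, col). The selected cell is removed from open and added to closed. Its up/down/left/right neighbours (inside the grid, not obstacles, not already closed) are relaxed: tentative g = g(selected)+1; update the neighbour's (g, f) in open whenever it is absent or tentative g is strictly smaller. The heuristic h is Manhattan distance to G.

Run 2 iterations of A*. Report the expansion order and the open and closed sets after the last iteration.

order=[(1,4) → (2,5)]; open=[(0,4) g=4 f=7, (0,5) g=3 f=7, (0,6) g=2 f=7, (0,7) g=1 f=7, (1,3) g=4 f=7, (2,6) g=2 f=5, (3,5) g=4 f=5]; closed=[(1,4), (1,5), (1,6), (1,7), (2,5)]

step 1: expand (1,4) (f=5, h=2) → closed; open now [(0,4) g=4 f=7, (0,5) g=3 f=7, (0,6) g=2 f=7, (0,7) g=1 f=7, (1,3) g=4 f=7, (2,5) g=3 f=5, (2,6) g=2 f=5]
step 2: expand (2,5) (f=5, h=2) → closed; open now [(0,4) g=4 f=7, (0,5) g=3 f=7, (0,6) g=2 f=7, (0,7) g=1 f=7, (1,3) g=4 f=7, (2,6) g=2 f=5, (3,5) g=4 f=5]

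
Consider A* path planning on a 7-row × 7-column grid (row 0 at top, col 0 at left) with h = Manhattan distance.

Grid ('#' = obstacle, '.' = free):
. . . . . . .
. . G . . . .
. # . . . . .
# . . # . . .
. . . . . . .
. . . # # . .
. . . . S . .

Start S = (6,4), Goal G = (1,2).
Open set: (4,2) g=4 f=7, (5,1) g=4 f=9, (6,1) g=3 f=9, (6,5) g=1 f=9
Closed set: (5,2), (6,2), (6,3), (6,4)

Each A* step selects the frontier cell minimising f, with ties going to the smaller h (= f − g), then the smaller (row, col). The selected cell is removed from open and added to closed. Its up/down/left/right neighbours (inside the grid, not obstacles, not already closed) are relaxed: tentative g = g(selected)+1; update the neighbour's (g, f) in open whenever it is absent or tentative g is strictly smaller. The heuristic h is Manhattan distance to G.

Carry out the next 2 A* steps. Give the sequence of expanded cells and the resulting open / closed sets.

order=[(4,2) → (3,2)]; open=[(2,2) g=6 f=7, (3,1) g=6 f=9, (4,1) g=5 f=9, (4,3) g=5 f=9, (5,1) g=4 f=9, (6,1) g=3 f=9, (6,5) g=1 f=9]; closed=[(3,2), (4,2), (5,2), (6,2), (6,3), (6,4)]

step 1: expand (4,2) (f=7, h=3) → closed; open now [(3,2) g=5 f=7, (4,1) g=5 f=9, (4,3) g=5 f=9, (5,1) g=4 f=9, (6,1) g=3 f=9, (6,5) g=1 f=9]
step 2: expand (3,2) (f=7, h=2) → closed; open now [(2,2) g=6 f=7, (3,1) g=6 f=9, (4,1) g=5 f=9, (4,3) g=5 f=9, (5,1) g=4 f=9, (6,1) g=3 f=9, (6,5) g=1 f=9]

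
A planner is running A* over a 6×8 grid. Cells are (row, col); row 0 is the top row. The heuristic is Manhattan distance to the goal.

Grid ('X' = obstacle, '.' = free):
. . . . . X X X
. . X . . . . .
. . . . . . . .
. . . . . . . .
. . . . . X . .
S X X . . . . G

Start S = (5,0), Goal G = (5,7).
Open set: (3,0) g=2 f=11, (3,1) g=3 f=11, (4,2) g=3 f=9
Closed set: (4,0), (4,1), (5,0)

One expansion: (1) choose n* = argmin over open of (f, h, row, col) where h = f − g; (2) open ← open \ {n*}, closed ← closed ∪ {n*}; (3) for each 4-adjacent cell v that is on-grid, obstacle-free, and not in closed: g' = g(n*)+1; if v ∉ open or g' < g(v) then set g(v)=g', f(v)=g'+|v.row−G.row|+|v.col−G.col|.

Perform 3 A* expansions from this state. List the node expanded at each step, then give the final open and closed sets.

order=[(4,2) → (4,3) → (4,4)]; open=[(3,0) g=2 f=11, (3,1) g=3 f=11, (3,2) g=4 f=11, (3,3) g=5 f=11, (3,4) g=6 f=11, (5,3) g=5 f=9, (5,4) g=6 f=9]; closed=[(4,0), (4,1), (4,2), (4,3), (4,4), (5,0)]

step 1: expand (4,2) (f=9, h=6) → closed; open now [(3,0) g=2 f=11, (3,1) g=3 f=11, (3,2) g=4 f=11, (4,3) g=4 f=9]
step 2: expand (4,3) (f=9, h=5) → closed; open now [(3,0) g=2 f=11, (3,1) g=3 f=11, (3,2) g=4 f=11, (3,3) g=5 f=11, (4,4) g=5 f=9, (5,3) g=5 f=9]
step 3: expand (4,4) (f=9, h=4) → closed; open now [(3,0) g=2 f=11, (3,1) g=3 f=11, (3,2) g=4 f=11, (3,3) g=5 f=11, (3,4) g=6 f=11, (5,3) g=5 f=9, (5,4) g=6 f=9]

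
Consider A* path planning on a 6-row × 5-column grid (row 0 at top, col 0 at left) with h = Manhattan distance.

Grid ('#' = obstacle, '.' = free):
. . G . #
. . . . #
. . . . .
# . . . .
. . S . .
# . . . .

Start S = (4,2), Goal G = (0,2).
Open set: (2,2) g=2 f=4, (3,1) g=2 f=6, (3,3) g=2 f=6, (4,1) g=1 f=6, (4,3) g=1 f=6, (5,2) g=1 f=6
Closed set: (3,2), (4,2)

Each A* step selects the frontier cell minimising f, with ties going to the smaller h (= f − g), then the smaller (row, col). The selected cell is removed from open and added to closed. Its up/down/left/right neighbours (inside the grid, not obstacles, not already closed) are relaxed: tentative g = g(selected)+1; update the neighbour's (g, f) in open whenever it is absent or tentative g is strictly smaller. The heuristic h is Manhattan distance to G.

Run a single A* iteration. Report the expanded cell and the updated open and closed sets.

expanded=(2,2); open=[(1,2) g=3 f=4, (2,1) g=3 f=6, (2,3) g=3 f=6, (3,1) g=2 f=6, (3,3) g=2 f=6, (4,1) g=1 f=6, (4,3) g=1 f=6, (5,2) g=1 f=6]; closed=[(2,2), (3,2), (4,2)]

step 1: expand (2,2) (f=4, h=2) → closed; open now [(1,2) g=3 f=4, (2,1) g=3 f=6, (2,3) g=3 f=6, (3,1) g=2 f=6, (3,3) g=2 f=6, (4,1) g=1 f=6, (4,3) g=1 f=6, (5,2) g=1 f=6]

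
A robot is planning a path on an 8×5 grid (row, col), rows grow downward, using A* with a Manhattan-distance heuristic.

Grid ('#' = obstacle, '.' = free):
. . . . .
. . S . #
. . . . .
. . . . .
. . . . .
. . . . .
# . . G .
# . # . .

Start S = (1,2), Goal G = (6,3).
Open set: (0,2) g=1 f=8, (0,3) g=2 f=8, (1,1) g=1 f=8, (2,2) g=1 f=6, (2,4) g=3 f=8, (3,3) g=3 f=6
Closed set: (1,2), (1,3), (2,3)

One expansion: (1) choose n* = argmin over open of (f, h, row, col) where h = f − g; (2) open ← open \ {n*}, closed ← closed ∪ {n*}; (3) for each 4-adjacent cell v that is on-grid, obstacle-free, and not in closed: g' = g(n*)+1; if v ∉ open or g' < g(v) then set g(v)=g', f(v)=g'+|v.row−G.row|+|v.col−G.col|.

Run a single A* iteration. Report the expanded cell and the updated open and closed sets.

step 1: expand (3,3) (f=6, h=3) → closed; open now [(0,2) g=1 f=8, (0,3) g=2 f=8, (1,1) g=1 f=8, (2,2) g=1 f=6, (2,4) g=3 f=8, (3,2) g=4 f=8, (3,4) g=4 f=8, (4,3) g=4 f=6]

expanded=(3,3); open=[(0,2) g=1 f=8, (0,3) g=2 f=8, (1,1) g=1 f=8, (2,2) g=1 f=6, (2,4) g=3 f=8, (3,2) g=4 f=8, (3,4) g=4 f=8, (4,3) g=4 f=6]; closed=[(1,2), (1,3), (2,3), (3,3)]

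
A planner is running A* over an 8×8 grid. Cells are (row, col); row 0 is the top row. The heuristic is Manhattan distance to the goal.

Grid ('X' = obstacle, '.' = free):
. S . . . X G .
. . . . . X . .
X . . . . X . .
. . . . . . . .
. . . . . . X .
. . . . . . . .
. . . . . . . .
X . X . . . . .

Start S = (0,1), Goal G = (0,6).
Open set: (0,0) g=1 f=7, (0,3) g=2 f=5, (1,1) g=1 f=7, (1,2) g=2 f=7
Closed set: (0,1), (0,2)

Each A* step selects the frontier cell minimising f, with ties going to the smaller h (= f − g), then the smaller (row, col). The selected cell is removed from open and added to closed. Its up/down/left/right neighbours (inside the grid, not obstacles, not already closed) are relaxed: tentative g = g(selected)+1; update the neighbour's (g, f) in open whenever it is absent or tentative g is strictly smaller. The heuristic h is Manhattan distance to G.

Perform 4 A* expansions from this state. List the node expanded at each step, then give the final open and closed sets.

order=[(0,3) → (0,4) → (1,4) → (1,3)]; open=[(0,0) g=1 f=7, (1,1) g=1 f=7, (1,2) g=2 f=7, (2,3) g=4 f=9, (2,4) g=5 f=9]; closed=[(0,1), (0,2), (0,3), (0,4), (1,3), (1,4)]

step 1: expand (0,3) (f=5, h=3) → closed; open now [(0,0) g=1 f=7, (0,4) g=3 f=5, (1,1) g=1 f=7, (1,2) g=2 f=7, (1,3) g=3 f=7]
step 2: expand (0,4) (f=5, h=2) → closed; open now [(0,0) g=1 f=7, (1,1) g=1 f=7, (1,2) g=2 f=7, (1,3) g=3 f=7, (1,4) g=4 f=7]
step 3: expand (1,4) (f=7, h=3) → closed; open now [(0,0) g=1 f=7, (1,1) g=1 f=7, (1,2) g=2 f=7, (1,3) g=3 f=7, (2,4) g=5 f=9]
step 4: expand (1,3) (f=7, h=4) → closed; open now [(0,0) g=1 f=7, (1,1) g=1 f=7, (1,2) g=2 f=7, (2,3) g=4 f=9, (2,4) g=5 f=9]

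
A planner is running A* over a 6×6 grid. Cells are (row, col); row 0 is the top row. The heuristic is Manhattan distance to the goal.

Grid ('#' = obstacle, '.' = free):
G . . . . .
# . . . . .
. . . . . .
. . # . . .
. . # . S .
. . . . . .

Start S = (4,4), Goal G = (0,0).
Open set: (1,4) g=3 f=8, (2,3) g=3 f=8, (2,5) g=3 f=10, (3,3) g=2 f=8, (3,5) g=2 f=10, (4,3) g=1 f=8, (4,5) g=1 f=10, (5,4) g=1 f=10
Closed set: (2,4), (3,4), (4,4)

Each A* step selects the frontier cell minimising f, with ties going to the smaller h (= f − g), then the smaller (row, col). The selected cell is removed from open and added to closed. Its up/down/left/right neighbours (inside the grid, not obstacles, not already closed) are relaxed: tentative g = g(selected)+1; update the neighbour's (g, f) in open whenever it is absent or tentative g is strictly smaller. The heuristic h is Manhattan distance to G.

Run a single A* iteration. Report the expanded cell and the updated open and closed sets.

step 1: expand (1,4) (f=8, h=5) → closed; open now [(0,4) g=4 f=8, (1,3) g=4 f=8, (1,5) g=4 f=10, (2,3) g=3 f=8, (2,5) g=3 f=10, (3,3) g=2 f=8, (3,5) g=2 f=10, (4,3) g=1 f=8, (4,5) g=1 f=10, (5,4) g=1 f=10]

expanded=(1,4); open=[(0,4) g=4 f=8, (1,3) g=4 f=8, (1,5) g=4 f=10, (2,3) g=3 f=8, (2,5) g=3 f=10, (3,3) g=2 f=8, (3,5) g=2 f=10, (4,3) g=1 f=8, (4,5) g=1 f=10, (5,4) g=1 f=10]; closed=[(1,4), (2,4), (3,4), (4,4)]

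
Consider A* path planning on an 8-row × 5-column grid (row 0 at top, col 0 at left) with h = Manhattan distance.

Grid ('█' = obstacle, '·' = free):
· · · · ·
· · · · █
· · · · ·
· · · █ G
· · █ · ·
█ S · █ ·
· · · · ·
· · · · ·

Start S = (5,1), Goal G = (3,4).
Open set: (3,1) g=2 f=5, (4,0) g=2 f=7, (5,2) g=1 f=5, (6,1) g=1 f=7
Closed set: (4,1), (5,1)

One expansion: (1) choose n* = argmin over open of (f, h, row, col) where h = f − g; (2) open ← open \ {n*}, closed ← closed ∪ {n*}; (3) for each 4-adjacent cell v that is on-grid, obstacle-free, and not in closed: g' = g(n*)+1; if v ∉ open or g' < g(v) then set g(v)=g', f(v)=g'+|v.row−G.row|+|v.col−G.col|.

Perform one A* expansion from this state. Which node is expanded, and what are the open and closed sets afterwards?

step 1: expand (3,1) (f=5, h=3) → closed; open now [(2,1) g=3 f=7, (3,0) g=3 f=7, (3,2) g=3 f=5, (4,0) g=2 f=7, (5,2) g=1 f=5, (6,1) g=1 f=7]

expanded=(3,1); open=[(2,1) g=3 f=7, (3,0) g=3 f=7, (3,2) g=3 f=5, (4,0) g=2 f=7, (5,2) g=1 f=5, (6,1) g=1 f=7]; closed=[(3,1), (4,1), (5,1)]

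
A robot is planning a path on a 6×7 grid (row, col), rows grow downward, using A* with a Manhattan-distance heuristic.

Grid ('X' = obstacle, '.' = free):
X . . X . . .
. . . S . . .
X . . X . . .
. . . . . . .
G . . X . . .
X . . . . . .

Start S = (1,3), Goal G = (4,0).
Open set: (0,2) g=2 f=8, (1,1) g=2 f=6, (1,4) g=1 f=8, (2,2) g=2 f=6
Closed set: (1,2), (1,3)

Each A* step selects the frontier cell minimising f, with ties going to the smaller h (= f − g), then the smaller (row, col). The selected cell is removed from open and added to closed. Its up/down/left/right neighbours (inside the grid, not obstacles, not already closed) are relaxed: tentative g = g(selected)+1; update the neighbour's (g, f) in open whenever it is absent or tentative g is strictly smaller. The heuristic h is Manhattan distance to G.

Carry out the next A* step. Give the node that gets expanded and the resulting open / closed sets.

step 1: expand (1,1) (f=6, h=4) → closed; open now [(0,1) g=3 f=8, (0,2) g=2 f=8, (1,0) g=3 f=6, (1,4) g=1 f=8, (2,1) g=3 f=6, (2,2) g=2 f=6]

expanded=(1,1); open=[(0,1) g=3 f=8, (0,2) g=2 f=8, (1,0) g=3 f=6, (1,4) g=1 f=8, (2,1) g=3 f=6, (2,2) g=2 f=6]; closed=[(1,1), (1,2), (1,3)]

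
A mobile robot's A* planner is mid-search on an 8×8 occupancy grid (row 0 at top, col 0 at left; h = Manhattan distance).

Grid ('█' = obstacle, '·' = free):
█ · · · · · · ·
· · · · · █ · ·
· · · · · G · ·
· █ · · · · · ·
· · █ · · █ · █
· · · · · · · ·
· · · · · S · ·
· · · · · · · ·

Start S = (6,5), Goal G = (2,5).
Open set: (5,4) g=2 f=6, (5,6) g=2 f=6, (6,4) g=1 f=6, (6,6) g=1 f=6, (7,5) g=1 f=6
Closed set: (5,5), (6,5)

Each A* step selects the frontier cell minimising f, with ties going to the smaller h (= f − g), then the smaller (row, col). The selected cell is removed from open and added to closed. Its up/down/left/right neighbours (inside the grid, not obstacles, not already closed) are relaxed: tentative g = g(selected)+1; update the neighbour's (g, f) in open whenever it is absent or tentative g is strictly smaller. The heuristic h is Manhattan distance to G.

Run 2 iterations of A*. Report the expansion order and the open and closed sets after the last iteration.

order=[(5,4) → (4,4)]; open=[(3,4) g=4 f=6, (4,3) g=4 f=8, (5,3) g=3 f=8, (5,6) g=2 f=6, (6,4) g=1 f=6, (6,6) g=1 f=6, (7,5) g=1 f=6]; closed=[(4,4), (5,4), (5,5), (6,5)]

step 1: expand (5,4) (f=6, h=4) → closed; open now [(4,4) g=3 f=6, (5,3) g=3 f=8, (5,6) g=2 f=6, (6,4) g=1 f=6, (6,6) g=1 f=6, (7,5) g=1 f=6]
step 2: expand (4,4) (f=6, h=3) → closed; open now [(3,4) g=4 f=6, (4,3) g=4 f=8, (5,3) g=3 f=8, (5,6) g=2 f=6, (6,4) g=1 f=6, (6,6) g=1 f=6, (7,5) g=1 f=6]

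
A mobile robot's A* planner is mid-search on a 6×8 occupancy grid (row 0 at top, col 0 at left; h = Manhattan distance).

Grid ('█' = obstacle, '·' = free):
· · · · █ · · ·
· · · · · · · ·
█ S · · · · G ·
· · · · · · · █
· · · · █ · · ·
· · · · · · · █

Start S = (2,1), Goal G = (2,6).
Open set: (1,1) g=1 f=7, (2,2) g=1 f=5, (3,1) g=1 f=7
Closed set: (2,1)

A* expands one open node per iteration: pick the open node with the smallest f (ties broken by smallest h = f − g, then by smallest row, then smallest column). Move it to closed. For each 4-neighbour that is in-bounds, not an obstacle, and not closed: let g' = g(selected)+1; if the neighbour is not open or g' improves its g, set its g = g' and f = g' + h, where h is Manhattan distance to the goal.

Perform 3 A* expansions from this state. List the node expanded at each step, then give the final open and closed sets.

step 1: expand (2,2) (f=5, h=4) → closed; open now [(1,1) g=1 f=7, (1,2) g=2 f=7, (2,3) g=2 f=5, (3,1) g=1 f=7, (3,2) g=2 f=7]
step 2: expand (2,3) (f=5, h=3) → closed; open now [(1,1) g=1 f=7, (1,2) g=2 f=7, (1,3) g=3 f=7, (2,4) g=3 f=5, (3,1) g=1 f=7, (3,2) g=2 f=7, (3,3) g=3 f=7]
step 3: expand (2,4) (f=5, h=2) → closed; open now [(1,1) g=1 f=7, (1,2) g=2 f=7, (1,3) g=3 f=7, (1,4) g=4 f=7, (2,5) g=4 f=5, (3,1) g=1 f=7, (3,2) g=2 f=7, (3,3) g=3 f=7, (3,4) g=4 f=7]

order=[(2,2) → (2,3) → (2,4)]; open=[(1,1) g=1 f=7, (1,2) g=2 f=7, (1,3) g=3 f=7, (1,4) g=4 f=7, (2,5) g=4 f=5, (3,1) g=1 f=7, (3,2) g=2 f=7, (3,3) g=3 f=7, (3,4) g=4 f=7]; closed=[(2,1), (2,2), (2,3), (2,4)]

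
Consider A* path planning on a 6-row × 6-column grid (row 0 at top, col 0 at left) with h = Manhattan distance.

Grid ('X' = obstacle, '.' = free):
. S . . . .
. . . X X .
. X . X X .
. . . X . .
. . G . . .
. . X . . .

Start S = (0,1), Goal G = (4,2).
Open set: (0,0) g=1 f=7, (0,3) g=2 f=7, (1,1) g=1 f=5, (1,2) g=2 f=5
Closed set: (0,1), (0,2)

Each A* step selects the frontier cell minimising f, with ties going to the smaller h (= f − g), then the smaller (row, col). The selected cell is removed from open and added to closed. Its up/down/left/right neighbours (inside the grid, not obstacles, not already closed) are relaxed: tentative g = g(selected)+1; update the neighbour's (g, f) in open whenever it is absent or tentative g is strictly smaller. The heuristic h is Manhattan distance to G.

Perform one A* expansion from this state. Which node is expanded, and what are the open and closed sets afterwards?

step 1: expand (1,2) (f=5, h=3) → closed; open now [(0,0) g=1 f=7, (0,3) g=2 f=7, (1,1) g=1 f=5, (2,2) g=3 f=5]

expanded=(1,2); open=[(0,0) g=1 f=7, (0,3) g=2 f=7, (1,1) g=1 f=5, (2,2) g=3 f=5]; closed=[(0,1), (0,2), (1,2)]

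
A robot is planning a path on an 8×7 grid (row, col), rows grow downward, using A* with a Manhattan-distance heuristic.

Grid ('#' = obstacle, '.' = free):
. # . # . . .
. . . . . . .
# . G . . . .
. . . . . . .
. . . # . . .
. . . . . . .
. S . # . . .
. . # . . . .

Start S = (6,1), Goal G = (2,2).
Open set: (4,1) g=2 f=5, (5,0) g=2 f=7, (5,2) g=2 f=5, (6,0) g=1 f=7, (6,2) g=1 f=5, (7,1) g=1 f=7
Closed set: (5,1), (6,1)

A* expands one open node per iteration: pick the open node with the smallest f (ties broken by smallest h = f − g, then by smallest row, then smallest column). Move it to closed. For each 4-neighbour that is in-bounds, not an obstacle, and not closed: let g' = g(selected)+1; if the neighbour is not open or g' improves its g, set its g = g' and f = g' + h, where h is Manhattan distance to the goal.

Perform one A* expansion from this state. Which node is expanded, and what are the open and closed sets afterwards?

expanded=(4,1); open=[(3,1) g=3 f=5, (4,0) g=3 f=7, (4,2) g=3 f=5, (5,0) g=2 f=7, (5,2) g=2 f=5, (6,0) g=1 f=7, (6,2) g=1 f=5, (7,1) g=1 f=7]; closed=[(4,1), (5,1), (6,1)]

step 1: expand (4,1) (f=5, h=3) → closed; open now [(3,1) g=3 f=5, (4,0) g=3 f=7, (4,2) g=3 f=5, (5,0) g=2 f=7, (5,2) g=2 f=5, (6,0) g=1 f=7, (6,2) g=1 f=5, (7,1) g=1 f=7]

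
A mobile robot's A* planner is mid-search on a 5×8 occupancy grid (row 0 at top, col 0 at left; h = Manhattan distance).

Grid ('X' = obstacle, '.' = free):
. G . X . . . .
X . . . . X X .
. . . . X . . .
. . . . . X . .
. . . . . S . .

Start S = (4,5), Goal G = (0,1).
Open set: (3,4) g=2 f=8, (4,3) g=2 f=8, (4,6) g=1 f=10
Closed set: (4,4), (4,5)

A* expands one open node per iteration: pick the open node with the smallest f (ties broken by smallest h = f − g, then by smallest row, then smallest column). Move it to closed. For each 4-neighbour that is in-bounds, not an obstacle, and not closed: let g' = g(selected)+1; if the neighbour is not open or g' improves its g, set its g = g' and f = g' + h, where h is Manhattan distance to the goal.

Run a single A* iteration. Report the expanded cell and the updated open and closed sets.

expanded=(3,4); open=[(3,3) g=3 f=8, (4,3) g=2 f=8, (4,6) g=1 f=10]; closed=[(3,4), (4,4), (4,5)]

step 1: expand (3,4) (f=8, h=6) → closed; open now [(3,3) g=3 f=8, (4,3) g=2 f=8, (4,6) g=1 f=10]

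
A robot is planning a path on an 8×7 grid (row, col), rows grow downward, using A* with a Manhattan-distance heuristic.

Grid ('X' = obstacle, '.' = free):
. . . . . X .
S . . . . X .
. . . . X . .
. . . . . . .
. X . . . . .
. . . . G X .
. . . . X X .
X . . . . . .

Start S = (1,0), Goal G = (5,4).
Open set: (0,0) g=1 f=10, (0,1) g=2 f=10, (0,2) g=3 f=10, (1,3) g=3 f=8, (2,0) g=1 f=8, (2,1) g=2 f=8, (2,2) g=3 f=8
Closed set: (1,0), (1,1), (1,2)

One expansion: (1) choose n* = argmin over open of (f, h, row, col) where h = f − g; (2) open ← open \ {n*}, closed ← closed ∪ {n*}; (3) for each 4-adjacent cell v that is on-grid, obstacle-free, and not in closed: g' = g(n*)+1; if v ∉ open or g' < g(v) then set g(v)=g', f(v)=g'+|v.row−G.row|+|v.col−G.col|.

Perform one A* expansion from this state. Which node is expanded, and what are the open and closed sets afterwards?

step 1: expand (1,3) (f=8, h=5) → closed; open now [(0,0) g=1 f=10, (0,1) g=2 f=10, (0,2) g=3 f=10, (0,3) g=4 f=10, (1,4) g=4 f=8, (2,0) g=1 f=8, (2,1) g=2 f=8, (2,2) g=3 f=8, (2,3) g=4 f=8]

expanded=(1,3); open=[(0,0) g=1 f=10, (0,1) g=2 f=10, (0,2) g=3 f=10, (0,3) g=4 f=10, (1,4) g=4 f=8, (2,0) g=1 f=8, (2,1) g=2 f=8, (2,2) g=3 f=8, (2,3) g=4 f=8]; closed=[(1,0), (1,1), (1,2), (1,3)]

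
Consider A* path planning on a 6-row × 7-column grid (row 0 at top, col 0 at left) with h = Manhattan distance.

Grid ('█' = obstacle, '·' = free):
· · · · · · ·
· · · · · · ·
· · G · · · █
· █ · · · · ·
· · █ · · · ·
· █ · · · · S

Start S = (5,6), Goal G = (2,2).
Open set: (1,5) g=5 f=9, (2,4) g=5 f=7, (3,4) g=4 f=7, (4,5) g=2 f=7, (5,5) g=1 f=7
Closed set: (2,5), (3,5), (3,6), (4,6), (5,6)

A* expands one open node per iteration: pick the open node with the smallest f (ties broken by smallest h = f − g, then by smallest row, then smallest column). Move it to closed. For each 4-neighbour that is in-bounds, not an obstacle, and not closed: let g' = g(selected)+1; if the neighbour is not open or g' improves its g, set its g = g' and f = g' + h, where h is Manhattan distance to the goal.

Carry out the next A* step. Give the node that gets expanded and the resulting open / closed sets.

expanded=(2,4); open=[(1,4) g=6 f=9, (1,5) g=5 f=9, (2,3) g=6 f=7, (3,4) g=4 f=7, (4,5) g=2 f=7, (5,5) g=1 f=7]; closed=[(2,4), (2,5), (3,5), (3,6), (4,6), (5,6)]

step 1: expand (2,4) (f=7, h=2) → closed; open now [(1,4) g=6 f=9, (1,5) g=5 f=9, (2,3) g=6 f=7, (3,4) g=4 f=7, (4,5) g=2 f=7, (5,5) g=1 f=7]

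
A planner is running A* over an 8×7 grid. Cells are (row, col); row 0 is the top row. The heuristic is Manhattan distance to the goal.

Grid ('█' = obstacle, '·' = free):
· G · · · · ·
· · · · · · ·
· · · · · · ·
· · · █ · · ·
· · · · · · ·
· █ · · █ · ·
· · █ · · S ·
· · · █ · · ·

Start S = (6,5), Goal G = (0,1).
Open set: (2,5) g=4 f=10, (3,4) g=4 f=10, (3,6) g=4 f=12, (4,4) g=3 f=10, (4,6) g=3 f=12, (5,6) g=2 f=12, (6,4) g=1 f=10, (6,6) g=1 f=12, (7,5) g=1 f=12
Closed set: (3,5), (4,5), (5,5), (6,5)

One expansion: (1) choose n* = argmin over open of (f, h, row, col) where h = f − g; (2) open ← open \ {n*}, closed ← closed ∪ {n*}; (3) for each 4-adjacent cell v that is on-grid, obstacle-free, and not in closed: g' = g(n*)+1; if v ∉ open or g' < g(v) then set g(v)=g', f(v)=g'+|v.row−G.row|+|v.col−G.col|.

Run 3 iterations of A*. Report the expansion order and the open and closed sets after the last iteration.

order=[(2,5) → (1,5) → (0,5)]; open=[(0,4) g=7 f=10, (0,6) g=7 f=12, (1,4) g=6 f=10, (1,6) g=6 f=12, (2,4) g=5 f=10, (2,6) g=5 f=12, (3,4) g=4 f=10, (3,6) g=4 f=12, (4,4) g=3 f=10, (4,6) g=3 f=12, (5,6) g=2 f=12, (6,4) g=1 f=10, (6,6) g=1 f=12, (7,5) g=1 f=12]; closed=[(0,5), (1,5), (2,5), (3,5), (4,5), (5,5), (6,5)]

step 1: expand (2,5) (f=10, h=6) → closed; open now [(1,5) g=5 f=10, (2,4) g=5 f=10, (2,6) g=5 f=12, (3,4) g=4 f=10, (3,6) g=4 f=12, (4,4) g=3 f=10, (4,6) g=3 f=12, (5,6) g=2 f=12, (6,4) g=1 f=10, (6,6) g=1 f=12, (7,5) g=1 f=12]
step 2: expand (1,5) (f=10, h=5) → closed; open now [(0,5) g=6 f=10, (1,4) g=6 f=10, (1,6) g=6 f=12, (2,4) g=5 f=10, (2,6) g=5 f=12, (3,4) g=4 f=10, (3,6) g=4 f=12, (4,4) g=3 f=10, (4,6) g=3 f=12, (5,6) g=2 f=12, (6,4) g=1 f=10, (6,6) g=1 f=12, (7,5) g=1 f=12]
step 3: expand (0,5) (f=10, h=4) → closed; open now [(0,4) g=7 f=10, (0,6) g=7 f=12, (1,4) g=6 f=10, (1,6) g=6 f=12, (2,4) g=5 f=10, (2,6) g=5 f=12, (3,4) g=4 f=10, (3,6) g=4 f=12, (4,4) g=3 f=10, (4,6) g=3 f=12, (5,6) g=2 f=12, (6,4) g=1 f=10, (6,6) g=1 f=12, (7,5) g=1 f=12]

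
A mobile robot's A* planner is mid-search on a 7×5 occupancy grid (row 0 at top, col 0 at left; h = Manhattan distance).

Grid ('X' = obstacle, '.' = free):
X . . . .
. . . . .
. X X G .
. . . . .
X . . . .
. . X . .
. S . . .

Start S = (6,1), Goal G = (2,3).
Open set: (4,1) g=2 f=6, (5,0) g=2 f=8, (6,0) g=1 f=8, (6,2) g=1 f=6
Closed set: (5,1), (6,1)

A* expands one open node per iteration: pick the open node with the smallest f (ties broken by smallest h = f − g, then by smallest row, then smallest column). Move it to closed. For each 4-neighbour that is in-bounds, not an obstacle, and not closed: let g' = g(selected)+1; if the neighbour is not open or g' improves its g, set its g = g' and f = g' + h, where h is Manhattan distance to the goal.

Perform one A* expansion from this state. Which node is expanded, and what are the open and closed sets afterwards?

step 1: expand (4,1) (f=6, h=4) → closed; open now [(3,1) g=3 f=6, (4,2) g=3 f=6, (5,0) g=2 f=8, (6,0) g=1 f=8, (6,2) g=1 f=6]

expanded=(4,1); open=[(3,1) g=3 f=6, (4,2) g=3 f=6, (5,0) g=2 f=8, (6,0) g=1 f=8, (6,2) g=1 f=6]; closed=[(4,1), (5,1), (6,1)]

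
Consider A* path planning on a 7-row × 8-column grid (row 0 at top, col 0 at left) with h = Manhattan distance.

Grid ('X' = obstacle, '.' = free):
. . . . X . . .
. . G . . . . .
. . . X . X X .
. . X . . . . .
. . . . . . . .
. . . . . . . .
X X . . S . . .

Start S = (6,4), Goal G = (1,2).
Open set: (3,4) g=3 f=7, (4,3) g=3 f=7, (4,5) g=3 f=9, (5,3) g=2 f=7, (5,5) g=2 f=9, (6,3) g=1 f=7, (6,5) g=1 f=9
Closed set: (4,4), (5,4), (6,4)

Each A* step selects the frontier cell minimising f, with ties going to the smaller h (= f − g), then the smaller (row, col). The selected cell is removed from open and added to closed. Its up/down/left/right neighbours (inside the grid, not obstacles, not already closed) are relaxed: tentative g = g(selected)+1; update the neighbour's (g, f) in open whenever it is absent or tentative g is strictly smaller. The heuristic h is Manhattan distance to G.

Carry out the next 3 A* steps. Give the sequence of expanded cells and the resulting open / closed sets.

order=[(3,4) → (2,4) → (1,4)]; open=[(1,3) g=6 f=7, (1,5) g=6 f=9, (3,3) g=4 f=7, (3,5) g=4 f=9, (4,3) g=3 f=7, (4,5) g=3 f=9, (5,3) g=2 f=7, (5,5) g=2 f=9, (6,3) g=1 f=7, (6,5) g=1 f=9]; closed=[(1,4), (2,4), (3,4), (4,4), (5,4), (6,4)]

step 1: expand (3,4) (f=7, h=4) → closed; open now [(2,4) g=4 f=7, (3,3) g=4 f=7, (3,5) g=4 f=9, (4,3) g=3 f=7, (4,5) g=3 f=9, (5,3) g=2 f=7, (5,5) g=2 f=9, (6,3) g=1 f=7, (6,5) g=1 f=9]
step 2: expand (2,4) (f=7, h=3) → closed; open now [(1,4) g=5 f=7, (3,3) g=4 f=7, (3,5) g=4 f=9, (4,3) g=3 f=7, (4,5) g=3 f=9, (5,3) g=2 f=7, (5,5) g=2 f=9, (6,3) g=1 f=7, (6,5) g=1 f=9]
step 3: expand (1,4) (f=7, h=2) → closed; open now [(1,3) g=6 f=7, (1,5) g=6 f=9, (3,3) g=4 f=7, (3,5) g=4 f=9, (4,3) g=3 f=7, (4,5) g=3 f=9, (5,3) g=2 f=7, (5,5) g=2 f=9, (6,3) g=1 f=7, (6,5) g=1 f=9]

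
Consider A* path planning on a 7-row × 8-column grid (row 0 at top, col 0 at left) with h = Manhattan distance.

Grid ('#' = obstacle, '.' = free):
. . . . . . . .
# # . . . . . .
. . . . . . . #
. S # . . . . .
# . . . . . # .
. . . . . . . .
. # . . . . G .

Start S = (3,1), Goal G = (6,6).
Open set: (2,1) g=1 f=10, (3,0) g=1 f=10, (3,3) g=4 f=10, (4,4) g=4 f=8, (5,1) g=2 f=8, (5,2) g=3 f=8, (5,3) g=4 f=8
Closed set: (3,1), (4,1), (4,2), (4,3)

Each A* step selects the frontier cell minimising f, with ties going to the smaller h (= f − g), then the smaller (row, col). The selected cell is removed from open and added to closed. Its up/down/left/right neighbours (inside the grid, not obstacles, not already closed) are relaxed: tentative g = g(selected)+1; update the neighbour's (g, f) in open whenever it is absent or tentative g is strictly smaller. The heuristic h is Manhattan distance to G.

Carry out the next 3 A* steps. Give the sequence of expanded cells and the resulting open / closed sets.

step 1: expand (4,4) (f=8, h=4) → closed; open now [(2,1) g=1 f=10, (3,0) g=1 f=10, (3,3) g=4 f=10, (3,4) g=5 f=10, (4,5) g=5 f=8, (5,1) g=2 f=8, (5,2) g=3 f=8, (5,3) g=4 f=8, (5,4) g=5 f=8]
step 2: expand (4,5) (f=8, h=3) → closed; open now [(2,1) g=1 f=10, (3,0) g=1 f=10, (3,3) g=4 f=10, (3,4) g=5 f=10, (3,5) g=6 f=10, (5,1) g=2 f=8, (5,2) g=3 f=8, (5,3) g=4 f=8, (5,4) g=5 f=8, (5,5) g=6 f=8]
step 3: expand (5,5) (f=8, h=2) → closed; open now [(2,1) g=1 f=10, (3,0) g=1 f=10, (3,3) g=4 f=10, (3,4) g=5 f=10, (3,5) g=6 f=10, (5,1) g=2 f=8, (5,2) g=3 f=8, (5,3) g=4 f=8, (5,4) g=5 f=8, (5,6) g=7 f=8, (6,5) g=7 f=8]

order=[(4,4) → (4,5) → (5,5)]; open=[(2,1) g=1 f=10, (3,0) g=1 f=10, (3,3) g=4 f=10, (3,4) g=5 f=10, (3,5) g=6 f=10, (5,1) g=2 f=8, (5,2) g=3 f=8, (5,3) g=4 f=8, (5,4) g=5 f=8, (5,6) g=7 f=8, (6,5) g=7 f=8]; closed=[(3,1), (4,1), (4,2), (4,3), (4,4), (4,5), (5,5)]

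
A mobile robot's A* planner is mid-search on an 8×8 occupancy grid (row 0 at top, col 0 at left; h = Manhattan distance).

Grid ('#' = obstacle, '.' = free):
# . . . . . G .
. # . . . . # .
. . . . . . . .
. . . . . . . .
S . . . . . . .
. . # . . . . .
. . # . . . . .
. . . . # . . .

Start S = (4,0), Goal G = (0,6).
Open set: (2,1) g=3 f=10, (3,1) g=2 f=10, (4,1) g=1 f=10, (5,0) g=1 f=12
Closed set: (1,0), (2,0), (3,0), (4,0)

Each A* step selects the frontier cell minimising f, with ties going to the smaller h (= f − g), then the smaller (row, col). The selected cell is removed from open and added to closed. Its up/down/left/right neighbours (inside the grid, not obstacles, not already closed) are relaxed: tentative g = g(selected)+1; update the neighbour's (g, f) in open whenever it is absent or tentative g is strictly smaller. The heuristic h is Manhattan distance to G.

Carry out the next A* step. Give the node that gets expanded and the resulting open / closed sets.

expanded=(2,1); open=[(2,2) g=4 f=10, (3,1) g=2 f=10, (4,1) g=1 f=10, (5,0) g=1 f=12]; closed=[(1,0), (2,0), (2,1), (3,0), (4,0)]

step 1: expand (2,1) (f=10, h=7) → closed; open now [(2,2) g=4 f=10, (3,1) g=2 f=10, (4,1) g=1 f=10, (5,0) g=1 f=12]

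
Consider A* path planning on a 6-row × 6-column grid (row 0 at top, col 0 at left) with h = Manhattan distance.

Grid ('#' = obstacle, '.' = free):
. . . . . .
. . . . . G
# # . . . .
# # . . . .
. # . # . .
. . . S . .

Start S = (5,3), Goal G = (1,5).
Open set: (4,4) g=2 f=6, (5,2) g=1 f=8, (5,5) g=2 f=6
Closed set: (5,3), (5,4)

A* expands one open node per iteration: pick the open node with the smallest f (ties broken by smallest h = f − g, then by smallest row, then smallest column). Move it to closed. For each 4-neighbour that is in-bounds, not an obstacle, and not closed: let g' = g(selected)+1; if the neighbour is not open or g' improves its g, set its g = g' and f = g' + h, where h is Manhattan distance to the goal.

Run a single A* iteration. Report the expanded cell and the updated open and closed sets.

step 1: expand (4,4) (f=6, h=4) → closed; open now [(3,4) g=3 f=6, (4,5) g=3 f=6, (5,2) g=1 f=8, (5,5) g=2 f=6]

expanded=(4,4); open=[(3,4) g=3 f=6, (4,5) g=3 f=6, (5,2) g=1 f=8, (5,5) g=2 f=6]; closed=[(4,4), (5,3), (5,4)]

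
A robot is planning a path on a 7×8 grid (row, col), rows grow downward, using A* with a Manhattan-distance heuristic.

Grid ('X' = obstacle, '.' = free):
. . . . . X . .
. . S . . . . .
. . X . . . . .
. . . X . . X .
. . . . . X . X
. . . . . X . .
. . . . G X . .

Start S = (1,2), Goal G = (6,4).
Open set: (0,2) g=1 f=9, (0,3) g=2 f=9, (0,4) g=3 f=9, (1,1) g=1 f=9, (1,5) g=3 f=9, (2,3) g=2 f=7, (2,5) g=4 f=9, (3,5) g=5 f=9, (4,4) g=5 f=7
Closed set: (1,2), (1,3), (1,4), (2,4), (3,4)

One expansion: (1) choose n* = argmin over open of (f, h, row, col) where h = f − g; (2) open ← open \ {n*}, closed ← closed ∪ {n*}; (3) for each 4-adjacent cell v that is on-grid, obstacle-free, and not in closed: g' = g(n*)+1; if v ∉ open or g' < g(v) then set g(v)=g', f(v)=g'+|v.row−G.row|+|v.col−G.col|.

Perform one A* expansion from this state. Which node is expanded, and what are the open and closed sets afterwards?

step 1: expand (4,4) (f=7, h=2) → closed; open now [(0,2) g=1 f=9, (0,3) g=2 f=9, (0,4) g=3 f=9, (1,1) g=1 f=9, (1,5) g=3 f=9, (2,3) g=2 f=7, (2,5) g=4 f=9, (3,5) g=5 f=9, (4,3) g=6 f=9, (5,4) g=6 f=7]

expanded=(4,4); open=[(0,2) g=1 f=9, (0,3) g=2 f=9, (0,4) g=3 f=9, (1,1) g=1 f=9, (1,5) g=3 f=9, (2,3) g=2 f=7, (2,5) g=4 f=9, (3,5) g=5 f=9, (4,3) g=6 f=9, (5,4) g=6 f=7]; closed=[(1,2), (1,3), (1,4), (2,4), (3,4), (4,4)]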